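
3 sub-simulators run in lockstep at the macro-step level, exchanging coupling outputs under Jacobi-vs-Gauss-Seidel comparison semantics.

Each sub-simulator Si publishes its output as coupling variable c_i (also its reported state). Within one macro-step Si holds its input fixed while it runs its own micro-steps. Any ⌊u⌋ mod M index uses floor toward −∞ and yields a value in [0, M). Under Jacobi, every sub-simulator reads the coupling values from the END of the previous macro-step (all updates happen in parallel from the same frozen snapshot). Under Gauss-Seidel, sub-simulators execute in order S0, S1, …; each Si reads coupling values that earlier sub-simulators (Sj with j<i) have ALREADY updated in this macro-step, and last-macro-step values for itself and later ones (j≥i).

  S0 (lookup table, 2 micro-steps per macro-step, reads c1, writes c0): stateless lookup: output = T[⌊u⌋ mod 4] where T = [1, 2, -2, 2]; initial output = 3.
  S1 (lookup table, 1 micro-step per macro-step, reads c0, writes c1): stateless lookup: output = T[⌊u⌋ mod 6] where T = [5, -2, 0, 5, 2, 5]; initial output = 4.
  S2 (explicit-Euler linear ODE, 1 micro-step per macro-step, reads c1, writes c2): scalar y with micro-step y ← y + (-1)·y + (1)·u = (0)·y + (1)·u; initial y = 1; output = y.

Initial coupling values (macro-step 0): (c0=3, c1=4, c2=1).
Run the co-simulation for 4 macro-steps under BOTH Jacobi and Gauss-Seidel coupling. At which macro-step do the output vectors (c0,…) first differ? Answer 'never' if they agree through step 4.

[Jacobi] macro 1: S0 reads c1=4 → after 2×micro: 1; S1 reads c0=3 → after 1×micro: 5; S2 reads c1=4 → after 1×micro: 4 ⇒ (c0=1, c1=5, c2=4)
[Jacobi] macro 2: S0 reads c1=5 → after 2×micro: 2; S1 reads c0=1 → after 1×micro: -2; S2 reads c1=5 → after 1×micro: 5 ⇒ (c0=2, c1=-2, c2=5)
[Jacobi] macro 3: S0 reads c1=-2 → after 2×micro: -2; S1 reads c0=2 → after 1×micro: 0; S2 reads c1=-2 → after 1×micro: -2 ⇒ (c0=-2, c1=0, c2=-2)
[Jacobi] macro 4: S0 reads c1=0 → after 2×micro: 1; S1 reads c0=-2 → after 1×micro: 2; S2 reads c1=0 → after 1×micro: 0 ⇒ (c0=1, c1=2, c2=0)
[Gauss-Seidel] macro 1: S0 reads c1=4 → after 2×micro: 1; S1 reads c0=1 → after 1×micro: -2; S2 reads c1=-2 → after 1×micro: -2 ⇒ (c0=1, c1=-2, c2=-2)
[Gauss-Seidel] macro 2: S0 reads c1=-2 → after 2×micro: -2; S1 reads c0=-2 → after 1×micro: 2; S2 reads c1=2 → after 1×micro: 2 ⇒ (c0=-2, c1=2, c2=2)
[Gauss-Seidel] macro 3: S0 reads c1=2 → after 2×micro: -2; S1 reads c0=-2 → after 1×micro: 2; S2 reads c1=2 → after 1×micro: 2 ⇒ (c0=-2, c1=2, c2=2)
[Gauss-Seidel] macro 4: S0 reads c1=2 → after 2×micro: -2; S1 reads c0=-2 → after 1×micro: 2; S2 reads c1=2 → after 1×micro: 2 ⇒ (c0=-2, c1=2, c2=2)

first divergence at macro-step: 1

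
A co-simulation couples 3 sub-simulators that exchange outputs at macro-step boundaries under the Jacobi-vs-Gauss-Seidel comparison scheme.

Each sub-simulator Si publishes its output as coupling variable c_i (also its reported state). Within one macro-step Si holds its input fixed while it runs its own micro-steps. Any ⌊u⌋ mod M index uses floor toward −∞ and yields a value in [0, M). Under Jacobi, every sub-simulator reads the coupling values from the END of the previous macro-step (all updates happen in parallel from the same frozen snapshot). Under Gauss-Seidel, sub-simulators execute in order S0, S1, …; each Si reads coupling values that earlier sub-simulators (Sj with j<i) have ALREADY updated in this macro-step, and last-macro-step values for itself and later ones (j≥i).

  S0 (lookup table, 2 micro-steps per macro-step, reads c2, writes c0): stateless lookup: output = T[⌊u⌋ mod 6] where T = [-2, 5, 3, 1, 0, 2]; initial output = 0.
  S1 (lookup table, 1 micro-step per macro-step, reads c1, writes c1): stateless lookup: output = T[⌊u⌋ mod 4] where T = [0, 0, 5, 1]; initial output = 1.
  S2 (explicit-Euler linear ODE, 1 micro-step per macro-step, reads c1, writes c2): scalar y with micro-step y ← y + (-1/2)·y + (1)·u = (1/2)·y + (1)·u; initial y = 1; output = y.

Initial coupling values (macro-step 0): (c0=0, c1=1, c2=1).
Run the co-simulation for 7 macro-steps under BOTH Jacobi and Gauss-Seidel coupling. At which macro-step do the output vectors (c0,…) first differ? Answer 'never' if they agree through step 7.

first divergence at macro-step: 1

[Jacobi] macro 1: S0 reads c2=1 → after 2×micro: 5; S1 reads c1=1 → after 1×micro: 0; S2 reads c1=1 → after 1×micro: 3/2 ⇒ (c0=5, c1=0, c2=3/2)
[Jacobi] macro 2: S0 reads c2=3/2 → after 2×micro: 5; S1 reads c1=0 → after 1×micro: 0; S2 reads c1=0 → after 1×micro: 3/4 ⇒ (c0=5, c1=0, c2=3/4)
[Jacobi] macro 3: S0 reads c2=3/4 → after 2×micro: -2; S1 reads c1=0 → after 1×micro: 0; S2 reads c1=0 → after 1×micro: 3/8 ⇒ (c0=-2, c1=0, c2=3/8)
[Jacobi] macro 4: S0 reads c2=3/8 → after 2×micro: -2; S1 reads c1=0 → after 1×micro: 0; S2 reads c1=0 → after 1×micro: 3/16 ⇒ (c0=-2, c1=0, c2=3/16)
[Jacobi] macro 5: S0 reads c2=3/16 → after 2×micro: -2; S1 reads c1=0 → after 1×micro: 0; S2 reads c1=0 → after 1×micro: 3/32 ⇒ (c0=-2, c1=0, c2=3/32)
[Jacobi] macro 6: S0 reads c2=3/32 → after 2×micro: -2; S1 reads c1=0 → after 1×micro: 0; S2 reads c1=0 → after 1×micro: 3/64 ⇒ (c0=-2, c1=0, c2=3/64)
[Jacobi] macro 7: S0 reads c2=3/64 → after 2×micro: -2; S1 reads c1=0 → after 1×micro: 0; S2 reads c1=0 → after 1×micro: 3/128 ⇒ (c0=-2, c1=0, c2=3/128)
[Gauss-Seidel] macro 1: S0 reads c2=1 → after 2×micro: 5; S1 reads c1=1 → after 1×micro: 0; S2 reads c1=0 → after 1×micro: 1/2 ⇒ (c0=5, c1=0, c2=1/2)
[Gauss-Seidel] macro 2: S0 reads c2=1/2 → after 2×micro: -2; S1 reads c1=0 → after 1×micro: 0; S2 reads c1=0 → after 1×micro: 1/4 ⇒ (c0=-2, c1=0, c2=1/4)
[Gauss-Seidel] macro 3: S0 reads c2=1/4 → after 2×micro: -2; S1 reads c1=0 → after 1×micro: 0; S2 reads c1=0 → after 1×micro: 1/8 ⇒ (c0=-2, c1=0, c2=1/8)
[Gauss-Seidel] macro 4: S0 reads c2=1/8 → after 2×micro: -2; S1 reads c1=0 → after 1×micro: 0; S2 reads c1=0 → after 1×micro: 1/16 ⇒ (c0=-2, c1=0, c2=1/16)
[Gauss-Seidel] macro 5: S0 reads c2=1/16 → after 2×micro: -2; S1 reads c1=0 → after 1×micro: 0; S2 reads c1=0 → after 1×micro: 1/32 ⇒ (c0=-2, c1=0, c2=1/32)
[Gauss-Seidel] macro 6: S0 reads c2=1/32 → after 2×micro: -2; S1 reads c1=0 → after 1×micro: 0; S2 reads c1=0 → after 1×micro: 1/64 ⇒ (c0=-2, c1=0, c2=1/64)
[Gauss-Seidel] macro 7: S0 reads c2=1/64 → after 2×micro: -2; S1 reads c1=0 → after 1×micro: 0; S2 reads c1=0 → after 1×micro: 1/128 ⇒ (c0=-2, c1=0, c2=1/128)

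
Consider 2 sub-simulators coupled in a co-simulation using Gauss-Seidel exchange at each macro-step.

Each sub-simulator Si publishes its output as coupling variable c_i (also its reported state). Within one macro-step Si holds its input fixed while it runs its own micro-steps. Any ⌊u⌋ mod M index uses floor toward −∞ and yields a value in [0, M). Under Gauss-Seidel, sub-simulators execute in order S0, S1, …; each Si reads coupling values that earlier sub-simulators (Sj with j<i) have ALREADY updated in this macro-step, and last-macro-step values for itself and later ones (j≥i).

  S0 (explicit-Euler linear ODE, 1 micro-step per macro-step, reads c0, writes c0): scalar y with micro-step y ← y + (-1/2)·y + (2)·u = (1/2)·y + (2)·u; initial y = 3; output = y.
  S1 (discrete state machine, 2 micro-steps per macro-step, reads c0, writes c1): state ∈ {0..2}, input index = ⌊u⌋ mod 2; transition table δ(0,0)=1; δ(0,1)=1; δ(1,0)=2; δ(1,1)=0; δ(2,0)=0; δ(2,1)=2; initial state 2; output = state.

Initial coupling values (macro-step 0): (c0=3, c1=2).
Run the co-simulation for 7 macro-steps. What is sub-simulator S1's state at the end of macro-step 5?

macro 1: S0 reads c0=3 → after 1×micro: 15/2; S1 reads c0=15/2 → after 2×micro: 2 ⇒ (c0=15/2, c1=2)
macro 2: S0 reads c0=15/2 → after 1×micro: 75/4; S1 reads c0=75/4 → after 2×micro: 1 ⇒ (c0=75/4, c1=1)
macro 3: S0 reads c0=75/4 → after 1×micro: 375/8; S1 reads c0=375/8 → after 2×micro: 0 ⇒ (c0=375/8, c1=0)
macro 4: S0 reads c0=375/8 → after 1×micro: 1875/16; S1 reads c0=1875/16 → after 2×micro: 0 ⇒ (c0=1875/16, c1=0)
macro 5: S0 reads c0=1875/16 → after 1×micro: 9375/32; S1 reads c0=9375/32 → after 2×micro: 2 ⇒ (c0=9375/32, c1=2)
macro 6: S0 reads c0=9375/32 → after 1×micro: 46875/64; S1 reads c0=46875/64 → after 2×micro: 1 ⇒ (c0=46875/64, c1=1)
macro 7: S0 reads c0=46875/64 → after 1×micro: 234375/128; S1 reads c0=234375/128 → after 2×micro: 1 ⇒ (c0=234375/128, c1=1)

S1 state at macro-step 5 = 2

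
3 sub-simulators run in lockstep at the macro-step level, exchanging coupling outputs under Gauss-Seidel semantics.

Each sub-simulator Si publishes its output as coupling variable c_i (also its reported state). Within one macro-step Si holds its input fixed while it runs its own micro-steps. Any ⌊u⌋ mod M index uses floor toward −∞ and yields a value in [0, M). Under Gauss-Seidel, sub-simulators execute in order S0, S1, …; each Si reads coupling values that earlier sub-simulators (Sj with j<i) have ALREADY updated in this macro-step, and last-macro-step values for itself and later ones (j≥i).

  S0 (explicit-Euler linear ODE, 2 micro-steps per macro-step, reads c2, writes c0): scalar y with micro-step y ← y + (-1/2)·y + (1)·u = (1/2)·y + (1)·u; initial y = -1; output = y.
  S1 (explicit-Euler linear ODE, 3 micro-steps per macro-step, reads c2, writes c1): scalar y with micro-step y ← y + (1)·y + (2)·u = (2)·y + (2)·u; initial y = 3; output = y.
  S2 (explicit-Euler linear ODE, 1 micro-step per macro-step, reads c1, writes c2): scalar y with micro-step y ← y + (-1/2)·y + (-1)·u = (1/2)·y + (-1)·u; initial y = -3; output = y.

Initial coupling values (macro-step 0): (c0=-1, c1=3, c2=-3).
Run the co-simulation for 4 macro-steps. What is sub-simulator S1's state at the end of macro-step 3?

S1 state at macro-step 3 = -813/2

macro 1: S0 reads c2=-3 → after 2×micro: -19/4; S1 reads c2=-3 → after 3×micro: -18; S2 reads c1=-18 → after 1×micro: 33/2 ⇒ (c0=-19/4, c1=-18, c2=33/2)
macro 2: S0 reads c2=33/2 → after 2×micro: 377/16; S1 reads c2=33/2 → after 3×micro: 87; S2 reads c1=87 → after 1×micro: -315/4 ⇒ (c0=377/16, c1=87, c2=-315/4)
macro 3: S0 reads c2=-315/4 → after 2×micro: -7183/64; S1 reads c2=-315/4 → after 3×micro: -813/2; S2 reads c1=-813/2 → after 1×micro: 2937/8 ⇒ (c0=-7183/64, c1=-813/2, c2=2937/8)
macro 4: S0 reads c2=2937/8 → after 2×micro: 133793/256; S1 reads c2=2937/8 → after 3×micro: 7551/4; S2 reads c1=7551/4 → after 1×micro: -27267/16 ⇒ (c0=133793/256, c1=7551/4, c2=-27267/16)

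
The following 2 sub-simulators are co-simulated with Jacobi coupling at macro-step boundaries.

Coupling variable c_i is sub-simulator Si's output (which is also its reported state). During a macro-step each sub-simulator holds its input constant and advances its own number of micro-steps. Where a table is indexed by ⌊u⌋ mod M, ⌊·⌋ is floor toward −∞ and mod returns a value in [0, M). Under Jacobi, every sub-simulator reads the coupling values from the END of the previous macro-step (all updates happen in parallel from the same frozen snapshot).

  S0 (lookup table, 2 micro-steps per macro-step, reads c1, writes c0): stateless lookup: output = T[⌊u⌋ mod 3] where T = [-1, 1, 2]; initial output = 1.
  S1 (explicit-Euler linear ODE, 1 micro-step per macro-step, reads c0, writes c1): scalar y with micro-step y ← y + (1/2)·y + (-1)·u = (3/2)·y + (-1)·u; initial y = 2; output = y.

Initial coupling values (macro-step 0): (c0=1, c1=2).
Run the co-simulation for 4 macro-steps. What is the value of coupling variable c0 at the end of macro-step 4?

macro 1: S0 reads c1=2 → after 2×micro: 2; S1 reads c0=1 → after 1×micro: 2 ⇒ (c0=2, c1=2)
macro 2: S0 reads c1=2 → after 2×micro: 2; S1 reads c0=2 → after 1×micro: 1 ⇒ (c0=2, c1=1)
macro 3: S0 reads c1=1 → after 2×micro: 1; S1 reads c0=2 → after 1×micro: -1/2 ⇒ (c0=1, c1=-1/2)
macro 4: S0 reads c1=-1/2 → after 2×micro: 2; S1 reads c0=1 → after 1×micro: -7/4 ⇒ (c0=2, c1=-7/4)

c0 at macro-step 4 = 2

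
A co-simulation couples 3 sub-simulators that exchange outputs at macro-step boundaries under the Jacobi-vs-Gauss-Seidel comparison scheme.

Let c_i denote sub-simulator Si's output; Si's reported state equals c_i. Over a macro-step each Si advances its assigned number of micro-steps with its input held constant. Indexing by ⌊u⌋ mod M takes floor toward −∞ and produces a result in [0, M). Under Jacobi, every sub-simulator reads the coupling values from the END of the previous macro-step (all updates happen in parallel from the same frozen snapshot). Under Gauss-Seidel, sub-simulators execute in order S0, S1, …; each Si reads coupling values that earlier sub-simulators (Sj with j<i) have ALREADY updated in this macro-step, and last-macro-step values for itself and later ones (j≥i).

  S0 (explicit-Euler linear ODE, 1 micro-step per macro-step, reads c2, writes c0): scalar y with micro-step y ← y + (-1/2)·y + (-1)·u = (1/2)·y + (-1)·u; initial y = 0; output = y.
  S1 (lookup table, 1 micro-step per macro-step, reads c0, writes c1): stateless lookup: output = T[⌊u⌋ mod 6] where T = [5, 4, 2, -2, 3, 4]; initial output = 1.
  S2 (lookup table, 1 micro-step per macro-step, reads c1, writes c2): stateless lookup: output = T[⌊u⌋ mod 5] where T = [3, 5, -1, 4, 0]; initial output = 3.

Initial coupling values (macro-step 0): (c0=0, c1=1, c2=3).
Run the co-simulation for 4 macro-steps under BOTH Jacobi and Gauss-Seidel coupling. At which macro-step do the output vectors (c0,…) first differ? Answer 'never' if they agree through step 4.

[Jacobi] macro 1: S0 reads c2=3 → after 1×micro: -3; S1 reads c0=0 → after 1×micro: 5; S2 reads c1=1 → after 1×micro: 5 ⇒ (c0=-3, c1=5, c2=5)
[Jacobi] macro 2: S0 reads c2=5 → after 1×micro: -13/2; S1 reads c0=-3 → after 1×micro: -2; S2 reads c1=5 → after 1×micro: 3 ⇒ (c0=-13/2, c1=-2, c2=3)
[Jacobi] macro 3: S0 reads c2=3 → after 1×micro: -25/4; S1 reads c0=-13/2 → after 1×micro: 4; S2 reads c1=-2 → after 1×micro: 4 ⇒ (c0=-25/4, c1=4, c2=4)
[Jacobi] macro 4: S0 reads c2=4 → after 1×micro: -57/8; S1 reads c0=-25/4 → after 1×micro: 4; S2 reads c1=4 → after 1×micro: 0 ⇒ (c0=-57/8, c1=4, c2=0)
[Gauss-Seidel] macro 1: S0 reads c2=3 → after 1×micro: -3; S1 reads c0=-3 → after 1×micro: -2; S2 reads c1=-2 → after 1×micro: 4 ⇒ (c0=-3, c1=-2, c2=4)
[Gauss-Seidel] macro 2: S0 reads c2=4 → after 1×micro: -11/2; S1 reads c0=-11/2 → after 1×micro: 5; S2 reads c1=5 → after 1×micro: 3 ⇒ (c0=-11/2, c1=5, c2=3)
[Gauss-Seidel] macro 3: S0 reads c2=3 → after 1×micro: -23/4; S1 reads c0=-23/4 → after 1×micro: 5; S2 reads c1=5 → after 1×micro: 3 ⇒ (c0=-23/4, c1=5, c2=3)
[Gauss-Seidel] macro 4: S0 reads c2=3 → after 1×micro: -47/8; S1 reads c0=-47/8 → after 1×micro: 5; S2 reads c1=5 → after 1×micro: 3 ⇒ (c0=-47/8, c1=5, c2=3)

first divergence at macro-step: 1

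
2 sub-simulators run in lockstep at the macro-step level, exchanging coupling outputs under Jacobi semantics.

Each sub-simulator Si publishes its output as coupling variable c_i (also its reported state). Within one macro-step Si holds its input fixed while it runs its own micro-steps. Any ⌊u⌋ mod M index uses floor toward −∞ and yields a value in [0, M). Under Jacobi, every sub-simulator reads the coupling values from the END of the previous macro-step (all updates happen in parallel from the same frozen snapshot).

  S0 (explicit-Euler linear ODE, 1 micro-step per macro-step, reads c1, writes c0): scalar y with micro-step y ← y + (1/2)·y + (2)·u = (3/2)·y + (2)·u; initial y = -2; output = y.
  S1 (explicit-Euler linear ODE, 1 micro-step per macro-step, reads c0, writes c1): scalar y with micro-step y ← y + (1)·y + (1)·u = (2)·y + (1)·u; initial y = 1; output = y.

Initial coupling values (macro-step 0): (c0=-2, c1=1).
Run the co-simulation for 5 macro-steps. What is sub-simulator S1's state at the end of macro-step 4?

macro 1: S0 reads c1=1 → after 1×micro: -1; S1 reads c0=-2 → after 1×micro: 0 ⇒ (c0=-1, c1=0)
macro 2: S0 reads c1=0 → after 1×micro: -3/2; S1 reads c0=-1 → after 1×micro: -1 ⇒ (c0=-3/2, c1=-1)
macro 3: S0 reads c1=-1 → after 1×micro: -17/4; S1 reads c0=-3/2 → after 1×micro: -7/2 ⇒ (c0=-17/4, c1=-7/2)
macro 4: S0 reads c1=-7/2 → after 1×micro: -107/8; S1 reads c0=-17/4 → after 1×micro: -45/4 ⇒ (c0=-107/8, c1=-45/4)
macro 5: S0 reads c1=-45/4 → after 1×micro: -681/16; S1 reads c0=-107/8 → after 1×micro: -287/8 ⇒ (c0=-681/16, c1=-287/8)

S1 state at macro-step 4 = -45/4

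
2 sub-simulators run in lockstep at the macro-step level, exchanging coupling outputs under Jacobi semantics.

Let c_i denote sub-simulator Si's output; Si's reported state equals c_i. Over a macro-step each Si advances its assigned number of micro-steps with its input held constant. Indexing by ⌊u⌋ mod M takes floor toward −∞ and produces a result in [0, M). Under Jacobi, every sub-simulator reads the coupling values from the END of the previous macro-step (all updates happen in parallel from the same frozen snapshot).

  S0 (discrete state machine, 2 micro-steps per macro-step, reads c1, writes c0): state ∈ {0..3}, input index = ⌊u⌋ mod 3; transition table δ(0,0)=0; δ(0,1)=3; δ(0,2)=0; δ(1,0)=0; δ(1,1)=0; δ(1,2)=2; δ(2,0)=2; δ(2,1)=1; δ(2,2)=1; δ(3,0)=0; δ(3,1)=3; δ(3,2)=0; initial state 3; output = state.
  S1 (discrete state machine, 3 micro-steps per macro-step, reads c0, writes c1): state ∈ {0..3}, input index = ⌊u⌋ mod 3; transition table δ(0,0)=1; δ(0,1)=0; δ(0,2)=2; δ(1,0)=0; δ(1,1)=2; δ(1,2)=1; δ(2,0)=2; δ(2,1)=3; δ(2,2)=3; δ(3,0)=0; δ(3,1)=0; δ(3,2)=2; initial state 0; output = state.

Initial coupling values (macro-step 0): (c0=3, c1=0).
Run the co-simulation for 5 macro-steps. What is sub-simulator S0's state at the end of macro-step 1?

S0 state at macro-step 1 = 0

macro 1: S0 reads c1=0 → after 2×micro: 0; S1 reads c0=3 → after 3×micro: 1 ⇒ (c0=0, c1=1)
macro 2: S0 reads c1=1 → after 2×micro: 3; S1 reads c0=0 → after 3×micro: 0 ⇒ (c0=3, c1=0)
macro 3: S0 reads c1=0 → after 2×micro: 0; S1 reads c0=3 → after 3×micro: 1 ⇒ (c0=0, c1=1)
macro 4: S0 reads c1=1 → after 2×micro: 3; S1 reads c0=0 → after 3×micro: 0 ⇒ (c0=3, c1=0)
macro 5: S0 reads c1=0 → after 2×micro: 0; S1 reads c0=3 → after 3×micro: 1 ⇒ (c0=0, c1=1)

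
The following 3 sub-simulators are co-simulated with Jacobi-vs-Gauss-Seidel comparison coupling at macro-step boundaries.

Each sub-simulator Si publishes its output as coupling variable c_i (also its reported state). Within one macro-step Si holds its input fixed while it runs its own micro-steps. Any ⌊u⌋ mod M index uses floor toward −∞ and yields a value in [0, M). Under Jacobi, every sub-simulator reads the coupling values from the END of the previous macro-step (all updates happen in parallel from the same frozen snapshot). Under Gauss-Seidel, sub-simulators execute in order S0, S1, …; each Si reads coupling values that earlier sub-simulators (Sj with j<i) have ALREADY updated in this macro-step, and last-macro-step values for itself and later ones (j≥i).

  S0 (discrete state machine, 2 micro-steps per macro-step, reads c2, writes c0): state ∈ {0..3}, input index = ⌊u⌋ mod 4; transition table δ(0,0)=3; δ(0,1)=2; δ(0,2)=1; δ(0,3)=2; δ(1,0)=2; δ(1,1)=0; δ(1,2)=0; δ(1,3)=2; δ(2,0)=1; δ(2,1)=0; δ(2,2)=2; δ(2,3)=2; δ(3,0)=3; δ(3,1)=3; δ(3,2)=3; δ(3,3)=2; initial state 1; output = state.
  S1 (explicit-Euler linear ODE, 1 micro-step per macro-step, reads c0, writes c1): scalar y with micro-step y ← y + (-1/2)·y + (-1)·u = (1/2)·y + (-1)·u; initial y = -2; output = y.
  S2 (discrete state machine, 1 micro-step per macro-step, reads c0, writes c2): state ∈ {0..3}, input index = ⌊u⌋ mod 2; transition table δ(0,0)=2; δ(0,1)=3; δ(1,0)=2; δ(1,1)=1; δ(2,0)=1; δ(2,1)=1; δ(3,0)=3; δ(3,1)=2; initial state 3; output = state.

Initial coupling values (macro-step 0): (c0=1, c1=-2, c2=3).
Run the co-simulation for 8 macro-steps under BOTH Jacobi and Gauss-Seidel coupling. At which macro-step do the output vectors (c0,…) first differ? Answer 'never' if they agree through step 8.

first divergence at macro-step: 1

[Jacobi] macro 1: S0 reads c2=3 → after 2×micro: 2; S1 reads c0=1 → after 1×micro: -2; S2 reads c0=1 → after 1×micro: 2 ⇒ (c0=2, c1=-2, c2=2)
[Jacobi] macro 2: S0 reads c2=2 → after 2×micro: 2; S1 reads c0=2 → after 1×micro: -3; S2 reads c0=2 → after 1×micro: 1 ⇒ (c0=2, c1=-3, c2=1)
[Jacobi] macro 3: S0 reads c2=1 → after 2×micro: 2; S1 reads c0=2 → after 1×micro: -7/2; S2 reads c0=2 → after 1×micro: 2 ⇒ (c0=2, c1=-7/2, c2=2)
[Jacobi] macro 4: S0 reads c2=2 → after 2×micro: 2; S1 reads c0=2 → after 1×micro: -15/4; S2 reads c0=2 → after 1×micro: 1 ⇒ (c0=2, c1=-15/4, c2=1)
[Jacobi] macro 5: S0 reads c2=1 → after 2×micro: 2; S1 reads c0=2 → after 1×micro: -31/8; S2 reads c0=2 → after 1×micro: 2 ⇒ (c0=2, c1=-31/8, c2=2)
[Jacobi] macro 6: S0 reads c2=2 → after 2×micro: 2; S1 reads c0=2 → after 1×micro: -63/16; S2 reads c0=2 → after 1×micro: 1 ⇒ (c0=2, c1=-63/16, c2=1)
[Jacobi] macro 7: S0 reads c2=1 → after 2×micro: 2; S1 reads c0=2 → after 1×micro: -127/32; S2 reads c0=2 → after 1×micro: 2 ⇒ (c0=2, c1=-127/32, c2=2)
[Jacobi] macro 8: S0 reads c2=2 → after 2×micro: 2; S1 reads c0=2 → after 1×micro: -255/64; S2 reads c0=2 → after 1×micro: 1 ⇒ (c0=2, c1=-255/64, c2=1)
[Gauss-Seidel] macro 1: S0 reads c2=3 → after 2×micro: 2; S1 reads c0=2 → after 1×micro: -3; S2 reads c0=2 → after 1×micro: 3 ⇒ (c0=2, c1=-3, c2=3)
[Gauss-Seidel] macro 2: S0 reads c2=3 → after 2×micro: 2; S1 reads c0=2 → after 1×micro: -7/2; S2 reads c0=2 → after 1×micro: 3 ⇒ (c0=2, c1=-7/2, c2=3)
[Gauss-Seidel] macro 3: S0 reads c2=3 → after 2×micro: 2; S1 reads c0=2 → after 1×micro: -15/4; S2 reads c0=2 → after 1×micro: 3 ⇒ (c0=2, c1=-15/4, c2=3)
[Gauss-Seidel] macro 4: S0 reads c2=3 → after 2×micro: 2; S1 reads c0=2 → after 1×micro: -31/8; S2 reads c0=2 → after 1×micro: 3 ⇒ (c0=2, c1=-31/8, c2=3)
[Gauss-Seidel] macro 5: S0 reads c2=3 → after 2×micro: 2; S1 reads c0=2 → after 1×micro: -63/16; S2 reads c0=2 → after 1×micro: 3 ⇒ (c0=2, c1=-63/16, c2=3)
[Gauss-Seidel] macro 6: S0 reads c2=3 → after 2×micro: 2; S1 reads c0=2 → after 1×micro: -127/32; S2 reads c0=2 → after 1×micro: 3 ⇒ (c0=2, c1=-127/32, c2=3)
[Gauss-Seidel] macro 7: S0 reads c2=3 → after 2×micro: 2; S1 reads c0=2 → after 1×micro: -255/64; S2 reads c0=2 → after 1×micro: 3 ⇒ (c0=2, c1=-255/64, c2=3)
[Gauss-Seidel] macro 8: S0 reads c2=3 → after 2×micro: 2; S1 reads c0=2 → after 1×micro: -511/128; S2 reads c0=2 → after 1×micro: 3 ⇒ (c0=2, c1=-511/128, c2=3)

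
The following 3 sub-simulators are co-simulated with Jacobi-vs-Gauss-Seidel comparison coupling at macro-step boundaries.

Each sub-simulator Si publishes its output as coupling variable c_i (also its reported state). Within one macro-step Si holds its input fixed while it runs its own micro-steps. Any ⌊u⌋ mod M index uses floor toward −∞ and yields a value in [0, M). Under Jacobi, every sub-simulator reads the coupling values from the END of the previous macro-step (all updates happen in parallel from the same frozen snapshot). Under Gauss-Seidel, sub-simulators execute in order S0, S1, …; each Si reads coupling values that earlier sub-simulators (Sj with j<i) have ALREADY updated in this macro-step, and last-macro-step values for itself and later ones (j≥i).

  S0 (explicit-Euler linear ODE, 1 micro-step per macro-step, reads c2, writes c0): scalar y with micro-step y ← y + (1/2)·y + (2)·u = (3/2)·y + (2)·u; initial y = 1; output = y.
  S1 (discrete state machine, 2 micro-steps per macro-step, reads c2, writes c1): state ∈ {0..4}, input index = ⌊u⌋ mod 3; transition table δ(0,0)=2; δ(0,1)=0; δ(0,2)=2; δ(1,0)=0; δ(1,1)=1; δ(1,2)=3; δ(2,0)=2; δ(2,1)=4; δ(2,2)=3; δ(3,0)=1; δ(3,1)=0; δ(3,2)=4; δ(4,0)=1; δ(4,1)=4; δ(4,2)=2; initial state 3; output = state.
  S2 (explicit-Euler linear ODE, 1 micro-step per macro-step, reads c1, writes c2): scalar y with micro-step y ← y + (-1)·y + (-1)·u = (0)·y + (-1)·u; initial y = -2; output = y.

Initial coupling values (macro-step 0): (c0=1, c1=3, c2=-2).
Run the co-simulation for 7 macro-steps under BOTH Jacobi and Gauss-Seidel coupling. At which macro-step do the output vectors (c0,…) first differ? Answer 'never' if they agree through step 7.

[Jacobi] macro 1: S0 reads c2=-2 → after 1×micro: -5/2; S1 reads c2=-2 → after 2×micro: 0; S2 reads c1=3 → after 1×micro: -3 ⇒ (c0=-5/2, c1=0, c2=-3)
[Jacobi] macro 2: S0 reads c2=-3 → after 1×micro: -39/4; S1 reads c2=-3 → after 2×micro: 2; S2 reads c1=0 → after 1×micro: 0 ⇒ (c0=-39/4, c1=2, c2=0)
[Jacobi] macro 3: S0 reads c2=0 → after 1×micro: -117/8; S1 reads c2=0 → after 2×micro: 2; S2 reads c1=2 → after 1×micro: -2 ⇒ (c0=-117/8, c1=2, c2=-2)
[Jacobi] macro 4: S0 reads c2=-2 → after 1×micro: -415/16; S1 reads c2=-2 → after 2×micro: 4; S2 reads c1=2 → after 1×micro: -2 ⇒ (c0=-415/16, c1=4, c2=-2)
[Jacobi] macro 5: S0 reads c2=-2 → after 1×micro: -1373/32; S1 reads c2=-2 → after 2×micro: 4; S2 reads c1=4 → after 1×micro: -4 ⇒ (c0=-1373/32, c1=4, c2=-4)
[Jacobi] macro 6: S0 reads c2=-4 → after 1×micro: -4631/64; S1 reads c2=-4 → after 2×micro: 3; S2 reads c1=4 → after 1×micro: -4 ⇒ (c0=-4631/64, c1=3, c2=-4)
[Jacobi] macro 7: S0 reads c2=-4 → after 1×micro: -14917/128; S1 reads c2=-4 → after 2×micro: 2; S2 reads c1=3 → after 1×micro: -3 ⇒ (c0=-14917/128, c1=2, c2=-3)
[Gauss-Seidel] macro 1: S0 reads c2=-2 → after 1×micro: -5/2; S1 reads c2=-2 → after 2×micro: 0; S2 reads c1=0 → after 1×micro: 0 ⇒ (c0=-5/2, c1=0, c2=0)
[Gauss-Seidel] macro 2: S0 reads c2=0 → after 1×micro: -15/4; S1 reads c2=0 → after 2×micro: 2; S2 reads c1=2 → after 1×micro: -2 ⇒ (c0=-15/4, c1=2, c2=-2)
[Gauss-Seidel] macro 3: S0 reads c2=-2 → after 1×micro: -77/8; S1 reads c2=-2 → after 2×micro: 4; S2 reads c1=4 → after 1×micro: -4 ⇒ (c0=-77/8, c1=4, c2=-4)
[Gauss-Seidel] macro 4: S0 reads c2=-4 → after 1×micro: -359/16; S1 reads c2=-4 → after 2×micro: 3; S2 reads c1=3 → after 1×micro: -3 ⇒ (c0=-359/16, c1=3, c2=-3)
[Gauss-Seidel] macro 5: S0 reads c2=-3 → after 1×micro: -1269/32; S1 reads c2=-3 → after 2×micro: 0; S2 reads c1=0 → after 1×micro: 0 ⇒ (c0=-1269/32, c1=0, c2=0)
[Gauss-Seidel] macro 6: S0 reads c2=0 → after 1×micro: -3807/64; S1 reads c2=0 → after 2×micro: 2; S2 reads c1=2 → after 1×micro: -2 ⇒ (c0=-3807/64, c1=2, c2=-2)
[Gauss-Seidel] macro 7: S0 reads c2=-2 → after 1×micro: -11933/128; S1 reads c2=-2 → after 2×micro: 4; S2 reads c1=4 → after 1×micro: -4 ⇒ (c0=-11933/128, c1=4, c2=-4)

first divergence at macro-step: 1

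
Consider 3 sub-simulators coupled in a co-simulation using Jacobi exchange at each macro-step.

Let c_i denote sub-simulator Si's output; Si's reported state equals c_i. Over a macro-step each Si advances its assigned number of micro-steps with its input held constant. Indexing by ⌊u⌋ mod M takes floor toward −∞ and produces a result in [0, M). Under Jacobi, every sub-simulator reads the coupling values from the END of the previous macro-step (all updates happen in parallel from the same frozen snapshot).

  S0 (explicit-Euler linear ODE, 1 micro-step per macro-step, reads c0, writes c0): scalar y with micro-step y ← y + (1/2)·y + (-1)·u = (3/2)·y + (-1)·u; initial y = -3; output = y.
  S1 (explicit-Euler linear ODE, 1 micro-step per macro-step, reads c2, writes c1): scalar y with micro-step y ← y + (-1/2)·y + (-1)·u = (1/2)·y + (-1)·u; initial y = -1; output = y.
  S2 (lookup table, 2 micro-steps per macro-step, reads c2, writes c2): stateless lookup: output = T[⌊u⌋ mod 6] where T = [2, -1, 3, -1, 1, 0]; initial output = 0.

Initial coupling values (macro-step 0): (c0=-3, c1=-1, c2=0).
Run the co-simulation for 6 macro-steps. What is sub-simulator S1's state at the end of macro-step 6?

macro 1: S0 reads c0=-3 → after 1×micro: -3/2; S1 reads c2=0 → after 1×micro: -1/2; S2 reads c2=0 → after 2×micro: 2 ⇒ (c0=-3/2, c1=-1/2, c2=2)
macro 2: S0 reads c0=-3/2 → after 1×micro: -3/4; S1 reads c2=2 → after 1×micro: -9/4; S2 reads c2=2 → after 2×micro: 3 ⇒ (c0=-3/4, c1=-9/4, c2=3)
macro 3: S0 reads c0=-3/4 → after 1×micro: -3/8; S1 reads c2=3 → after 1×micro: -33/8; S2 reads c2=3 → after 2×micro: -1 ⇒ (c0=-3/8, c1=-33/8, c2=-1)
macro 4: S0 reads c0=-3/8 → after 1×micro: -3/16; S1 reads c2=-1 → after 1×micro: -17/16; S2 reads c2=-1 → after 2×micro: 0 ⇒ (c0=-3/16, c1=-17/16, c2=0)
macro 5: S0 reads c0=-3/16 → after 1×micro: -3/32; S1 reads c2=0 → after 1×micro: -17/32; S2 reads c2=0 → after 2×micro: 2 ⇒ (c0=-3/32, c1=-17/32, c2=2)
macro 6: S0 reads c0=-3/32 → after 1×micro: -3/64; S1 reads c2=2 → after 1×micro: -145/64; S2 reads c2=2 → after 2×micro: 3 ⇒ (c0=-3/64, c1=-145/64, c2=3)

S1 state at macro-step 6 = -145/64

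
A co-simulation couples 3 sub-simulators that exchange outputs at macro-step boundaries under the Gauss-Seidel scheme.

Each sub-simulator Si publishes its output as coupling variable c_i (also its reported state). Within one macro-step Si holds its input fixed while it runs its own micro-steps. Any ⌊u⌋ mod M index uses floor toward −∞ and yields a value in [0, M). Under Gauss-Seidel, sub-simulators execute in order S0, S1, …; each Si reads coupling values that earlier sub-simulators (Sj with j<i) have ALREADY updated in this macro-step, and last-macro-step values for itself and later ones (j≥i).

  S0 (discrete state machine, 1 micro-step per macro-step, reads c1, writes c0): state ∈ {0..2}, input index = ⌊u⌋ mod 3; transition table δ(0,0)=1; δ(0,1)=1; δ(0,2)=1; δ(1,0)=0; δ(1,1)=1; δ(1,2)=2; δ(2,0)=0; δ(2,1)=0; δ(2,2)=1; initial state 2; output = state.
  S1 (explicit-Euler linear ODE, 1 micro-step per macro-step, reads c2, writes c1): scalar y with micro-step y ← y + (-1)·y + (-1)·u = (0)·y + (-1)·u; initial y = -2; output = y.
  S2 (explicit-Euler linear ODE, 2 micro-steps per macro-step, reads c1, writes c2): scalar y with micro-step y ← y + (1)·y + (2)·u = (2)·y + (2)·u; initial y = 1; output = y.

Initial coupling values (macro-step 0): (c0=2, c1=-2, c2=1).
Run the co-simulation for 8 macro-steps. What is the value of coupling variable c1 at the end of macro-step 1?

macro 1: S0 reads c1=-2 → after 1×micro: 0; S1 reads c2=1 → after 1×micro: -1; S2 reads c1=-1 → after 2×micro: -2 ⇒ (c0=0, c1=-1, c2=-2)
macro 2: S0 reads c1=-1 → after 1×micro: 1; S1 reads c2=-2 → after 1×micro: 2; S2 reads c1=2 → after 2×micro: 4 ⇒ (c0=1, c1=2, c2=4)
macro 3: S0 reads c1=2 → after 1×micro: 2; S1 reads c2=4 → after 1×micro: -4; S2 reads c1=-4 → after 2×micro: -8 ⇒ (c0=2, c1=-4, c2=-8)
macro 4: S0 reads c1=-4 → after 1×micro: 1; S1 reads c2=-8 → after 1×micro: 8; S2 reads c1=8 → after 2×micro: 16 ⇒ (c0=1, c1=8, c2=16)
macro 5: S0 reads c1=8 → after 1×micro: 2; S1 reads c2=16 → after 1×micro: -16; S2 reads c1=-16 → after 2×micro: -32 ⇒ (c0=2, c1=-16, c2=-32)
macro 6: S0 reads c1=-16 → after 1×micro: 1; S1 reads c2=-32 → after 1×micro: 32; S2 reads c1=32 → after 2×micro: 64 ⇒ (c0=1, c1=32, c2=64)
macro 7: S0 reads c1=32 → after 1×micro: 2; S1 reads c2=64 → after 1×micro: -64; S2 reads c1=-64 → after 2×micro: -128 ⇒ (c0=2, c1=-64, c2=-128)
macro 8: S0 reads c1=-64 → after 1×micro: 1; S1 reads c2=-128 → after 1×micro: 128; S2 reads c1=128 → after 2×micro: 256 ⇒ (c0=1, c1=128, c2=256)

c1 at macro-step 1 = -1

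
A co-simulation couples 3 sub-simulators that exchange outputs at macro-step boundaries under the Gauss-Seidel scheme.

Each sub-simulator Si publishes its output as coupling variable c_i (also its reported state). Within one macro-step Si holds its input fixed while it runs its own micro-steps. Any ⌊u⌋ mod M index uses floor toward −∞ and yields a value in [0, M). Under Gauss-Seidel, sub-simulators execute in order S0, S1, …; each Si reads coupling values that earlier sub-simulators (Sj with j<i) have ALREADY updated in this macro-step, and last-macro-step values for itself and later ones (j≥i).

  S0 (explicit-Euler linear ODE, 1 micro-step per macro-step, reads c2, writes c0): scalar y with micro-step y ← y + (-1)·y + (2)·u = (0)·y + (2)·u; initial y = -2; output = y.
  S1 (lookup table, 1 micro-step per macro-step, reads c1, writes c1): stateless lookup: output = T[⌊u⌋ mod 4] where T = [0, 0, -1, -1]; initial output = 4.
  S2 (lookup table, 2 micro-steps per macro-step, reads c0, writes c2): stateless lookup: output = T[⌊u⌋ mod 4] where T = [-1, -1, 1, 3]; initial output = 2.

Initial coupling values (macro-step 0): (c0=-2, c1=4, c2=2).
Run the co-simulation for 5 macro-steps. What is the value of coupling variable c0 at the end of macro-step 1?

macro 1: S0 reads c2=2 → after 1×micro: 4; S1 reads c1=4 → after 1×micro: 0; S2 reads c0=4 → after 2×micro: -1 ⇒ (c0=4, c1=0, c2=-1)
macro 2: S0 reads c2=-1 → after 1×micro: -2; S1 reads c1=0 → after 1×micro: 0; S2 reads c0=-2 → after 2×micro: 1 ⇒ (c0=-2, c1=0, c2=1)
macro 3: S0 reads c2=1 → after 1×micro: 2; S1 reads c1=0 → after 1×micro: 0; S2 reads c0=2 → after 2×micro: 1 ⇒ (c0=2, c1=0, c2=1)
macro 4: S0 reads c2=1 → after 1×micro: 2; S1 reads c1=0 → after 1×micro: 0; S2 reads c0=2 → after 2×micro: 1 ⇒ (c0=2, c1=0, c2=1)
macro 5: S0 reads c2=1 → after 1×micro: 2; S1 reads c1=0 → after 1×micro: 0; S2 reads c0=2 → after 2×micro: 1 ⇒ (c0=2, c1=0, c2=1)

c0 at macro-step 1 = 4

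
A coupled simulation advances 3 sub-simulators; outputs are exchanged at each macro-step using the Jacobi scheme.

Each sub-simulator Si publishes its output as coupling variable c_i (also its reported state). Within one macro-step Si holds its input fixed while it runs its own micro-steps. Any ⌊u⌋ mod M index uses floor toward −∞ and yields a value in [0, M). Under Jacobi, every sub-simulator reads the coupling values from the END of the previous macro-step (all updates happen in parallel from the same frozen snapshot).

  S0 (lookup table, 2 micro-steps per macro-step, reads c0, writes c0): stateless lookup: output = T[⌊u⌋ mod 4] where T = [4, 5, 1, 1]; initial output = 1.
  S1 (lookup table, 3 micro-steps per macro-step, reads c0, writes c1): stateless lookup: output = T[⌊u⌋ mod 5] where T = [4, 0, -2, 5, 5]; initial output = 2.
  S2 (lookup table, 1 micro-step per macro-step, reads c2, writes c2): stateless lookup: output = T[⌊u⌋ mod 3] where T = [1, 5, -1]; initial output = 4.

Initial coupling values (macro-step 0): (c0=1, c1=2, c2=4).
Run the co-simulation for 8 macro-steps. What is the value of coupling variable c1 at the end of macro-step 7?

macro 1: S0 reads c0=1 → after 2×micro: 5; S1 reads c0=1 → after 3×micro: 0; S2 reads c2=4 → after 1×micro: 5 ⇒ (c0=5, c1=0, c2=5)
macro 2: S0 reads c0=5 → after 2×micro: 5; S1 reads c0=5 → after 3×micro: 4; S2 reads c2=5 → after 1×micro: -1 ⇒ (c0=5, c1=4, c2=-1)
macro 3: S0 reads c0=5 → after 2×micro: 5; S1 reads c0=5 → after 3×micro: 4; S2 reads c2=-1 → after 1×micro: -1 ⇒ (c0=5, c1=4, c2=-1)
macro 4: S0 reads c0=5 → after 2×micro: 5; S1 reads c0=5 → after 3×micro: 4; S2 reads c2=-1 → after 1×micro: -1 ⇒ (c0=5, c1=4, c2=-1)
macro 5: S0 reads c0=5 → after 2×micro: 5; S1 reads c0=5 → after 3×micro: 4; S2 reads c2=-1 → after 1×micro: -1 ⇒ (c0=5, c1=4, c2=-1)
macro 6: S0 reads c0=5 → after 2×micro: 5; S1 reads c0=5 → after 3×micro: 4; S2 reads c2=-1 → after 1×micro: -1 ⇒ (c0=5, c1=4, c2=-1)
macro 7: S0 reads c0=5 → after 2×micro: 5; S1 reads c0=5 → after 3×micro: 4; S2 reads c2=-1 → after 1×micro: -1 ⇒ (c0=5, c1=4, c2=-1)
macro 8: S0 reads c0=5 → after 2×micro: 5; S1 reads c0=5 → after 3×micro: 4; S2 reads c2=-1 → after 1×micro: -1 ⇒ (c0=5, c1=4, c2=-1)

c1 at macro-step 7 = 4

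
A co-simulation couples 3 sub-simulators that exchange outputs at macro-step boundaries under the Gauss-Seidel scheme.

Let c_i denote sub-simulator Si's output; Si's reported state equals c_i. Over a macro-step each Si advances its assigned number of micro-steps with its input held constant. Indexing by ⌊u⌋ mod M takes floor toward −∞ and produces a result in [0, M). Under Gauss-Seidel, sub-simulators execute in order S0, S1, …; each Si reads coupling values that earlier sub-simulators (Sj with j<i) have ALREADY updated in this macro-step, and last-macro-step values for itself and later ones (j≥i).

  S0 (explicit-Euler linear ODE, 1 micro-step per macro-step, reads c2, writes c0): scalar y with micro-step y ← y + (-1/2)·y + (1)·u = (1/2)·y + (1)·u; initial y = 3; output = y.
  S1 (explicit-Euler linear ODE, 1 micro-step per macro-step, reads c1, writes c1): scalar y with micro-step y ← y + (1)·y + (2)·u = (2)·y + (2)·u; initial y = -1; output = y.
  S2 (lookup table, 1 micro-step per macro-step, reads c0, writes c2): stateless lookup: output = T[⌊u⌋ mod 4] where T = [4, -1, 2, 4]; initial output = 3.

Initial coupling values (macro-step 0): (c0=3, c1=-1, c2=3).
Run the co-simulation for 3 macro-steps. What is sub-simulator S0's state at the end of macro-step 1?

S0 state at macro-step 1 = 9/2

macro 1: S0 reads c2=3 → after 1×micro: 9/2; S1 reads c1=-1 → after 1×micro: -4; S2 reads c0=9/2 → after 1×micro: 4 ⇒ (c0=9/2, c1=-4, c2=4)
macro 2: S0 reads c2=4 → after 1×micro: 25/4; S1 reads c1=-4 → after 1×micro: -16; S2 reads c0=25/4 → after 1×micro: 2 ⇒ (c0=25/4, c1=-16, c2=2)
macro 3: S0 reads c2=2 → after 1×micro: 41/8; S1 reads c1=-16 → after 1×micro: -64; S2 reads c0=41/8 → after 1×micro: -1 ⇒ (c0=41/8, c1=-64, c2=-1)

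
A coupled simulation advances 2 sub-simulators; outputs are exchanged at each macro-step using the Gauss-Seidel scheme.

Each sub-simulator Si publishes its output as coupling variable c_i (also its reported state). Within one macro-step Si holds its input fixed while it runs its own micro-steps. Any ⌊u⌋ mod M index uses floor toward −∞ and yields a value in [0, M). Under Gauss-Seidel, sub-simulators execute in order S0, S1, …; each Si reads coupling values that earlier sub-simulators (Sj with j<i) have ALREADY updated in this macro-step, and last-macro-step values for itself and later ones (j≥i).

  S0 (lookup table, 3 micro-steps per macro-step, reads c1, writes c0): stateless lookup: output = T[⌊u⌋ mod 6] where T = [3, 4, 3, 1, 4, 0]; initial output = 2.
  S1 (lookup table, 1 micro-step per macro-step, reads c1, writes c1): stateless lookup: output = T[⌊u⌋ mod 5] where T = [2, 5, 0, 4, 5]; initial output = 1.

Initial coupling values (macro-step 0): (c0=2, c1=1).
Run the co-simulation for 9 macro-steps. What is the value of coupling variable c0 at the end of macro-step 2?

c0 at macro-step 2 = 0

macro 1: S0 reads c1=1 → after 3×micro: 4; S1 reads c1=1 → after 1×micro: 5 ⇒ (c0=4, c1=5)
macro 2: S0 reads c1=5 → after 3×micro: 0; S1 reads c1=5 → after 1×micro: 2 ⇒ (c0=0, c1=2)
macro 3: S0 reads c1=2 → after 3×micro: 3; S1 reads c1=2 → after 1×micro: 0 ⇒ (c0=3, c1=0)
macro 4: S0 reads c1=0 → after 3×micro: 3; S1 reads c1=0 → after 1×micro: 2 ⇒ (c0=3, c1=2)
macro 5: S0 reads c1=2 → after 3×micro: 3; S1 reads c1=2 → after 1×micro: 0 ⇒ (c0=3, c1=0)
macro 6: S0 reads c1=0 → after 3×micro: 3; S1 reads c1=0 → after 1×micro: 2 ⇒ (c0=3, c1=2)
macro 7: S0 reads c1=2 → after 3×micro: 3; S1 reads c1=2 → after 1×micro: 0 ⇒ (c0=3, c1=0)
macro 8: S0 reads c1=0 → after 3×micro: 3; S1 reads c1=0 → after 1×micro: 2 ⇒ (c0=3, c1=2)
macro 9: S0 reads c1=2 → after 3×micro: 3; S1 reads c1=2 → after 1×micro: 0 ⇒ (c0=3, c1=0)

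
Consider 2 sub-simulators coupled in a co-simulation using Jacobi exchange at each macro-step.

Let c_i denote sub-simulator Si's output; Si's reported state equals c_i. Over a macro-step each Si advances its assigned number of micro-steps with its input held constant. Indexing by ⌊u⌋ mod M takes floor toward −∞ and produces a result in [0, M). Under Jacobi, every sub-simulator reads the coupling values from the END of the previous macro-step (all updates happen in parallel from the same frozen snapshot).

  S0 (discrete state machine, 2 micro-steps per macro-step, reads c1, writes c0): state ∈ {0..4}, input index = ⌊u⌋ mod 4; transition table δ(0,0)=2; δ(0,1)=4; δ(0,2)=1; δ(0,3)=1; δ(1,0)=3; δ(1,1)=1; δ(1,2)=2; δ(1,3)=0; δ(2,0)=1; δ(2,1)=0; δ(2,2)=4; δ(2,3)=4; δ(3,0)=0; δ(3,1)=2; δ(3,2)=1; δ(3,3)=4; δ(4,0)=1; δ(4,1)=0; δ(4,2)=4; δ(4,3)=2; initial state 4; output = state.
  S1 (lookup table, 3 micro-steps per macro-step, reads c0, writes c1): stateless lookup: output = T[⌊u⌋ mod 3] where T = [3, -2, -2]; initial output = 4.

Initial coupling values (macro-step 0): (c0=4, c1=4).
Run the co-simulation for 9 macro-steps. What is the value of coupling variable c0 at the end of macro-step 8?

macro 1: S0 reads c1=4 → after 2×micro: 3; S1 reads c0=4 → after 3×micro: -2 ⇒ (c0=3, c1=-2)
macro 2: S0 reads c1=-2 → after 2×micro: 2; S1 reads c0=3 → after 3×micro: 3 ⇒ (c0=2, c1=3)
macro 3: S0 reads c1=3 → after 2×micro: 2; S1 reads c0=2 → after 3×micro: -2 ⇒ (c0=2, c1=-2)
macro 4: S0 reads c1=-2 → after 2×micro: 4; S1 reads c0=2 → after 3×micro: -2 ⇒ (c0=4, c1=-2)
macro 5: S0 reads c1=-2 → after 2×micro: 4; S1 reads c0=4 → after 3×micro: -2 ⇒ (c0=4, c1=-2)
macro 6: S0 reads c1=-2 → after 2×micro: 4; S1 reads c0=4 → after 3×micro: -2 ⇒ (c0=4, c1=-2)
macro 7: S0 reads c1=-2 → after 2×micro: 4; S1 reads c0=4 → after 3×micro: -2 ⇒ (c0=4, c1=-2)
macro 8: S0 reads c1=-2 → after 2×micro: 4; S1 reads c0=4 → after 3×micro: -2 ⇒ (c0=4, c1=-2)
macro 9: S0 reads c1=-2 → after 2×micro: 4; S1 reads c0=4 → after 3×micro: -2 ⇒ (c0=4, c1=-2)

c0 at macro-step 8 = 4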